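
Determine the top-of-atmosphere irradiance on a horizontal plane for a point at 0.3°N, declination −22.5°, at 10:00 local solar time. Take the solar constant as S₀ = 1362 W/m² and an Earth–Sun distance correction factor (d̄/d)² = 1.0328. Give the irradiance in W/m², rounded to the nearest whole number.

1123 W/m²

Hour angle H = 15° × (10 − 12) = -30.00°.
cos θ_z = sin(0.3°) sin(-22.5°) + cos(0.3°) cos(-22.5°) cos(-30.00°) = -0.0020 + 0.8001 = 0.7981.
Top-of-atmosphere irradiance = S₀ (d̄/d)² cos θ_z = 1362 × 1.0328 × 0.7981 = 1122.67 W/m².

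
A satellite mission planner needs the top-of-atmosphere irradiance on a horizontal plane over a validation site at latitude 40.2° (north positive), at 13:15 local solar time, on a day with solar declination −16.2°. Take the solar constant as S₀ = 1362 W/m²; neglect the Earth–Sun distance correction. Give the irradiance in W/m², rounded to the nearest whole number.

Hour angle H = 15° × (13.25 − 12) = 18.75°.
cos θ_z = sin φ sin δ + cos φ cos δ cos H = (0.6455)(-0.2790) + (0.7638)(0.9603)(0.9469) = 0.5144.
Top-of-atmosphere irradiance = S₀ cos θ_z = 1362 × 0.5144 = 700.61 W/m².

701 W/m²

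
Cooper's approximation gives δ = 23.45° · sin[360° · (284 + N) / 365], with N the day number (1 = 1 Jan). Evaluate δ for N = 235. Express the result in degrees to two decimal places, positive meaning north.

360 × (284 + 235) / 365 = 511.890°; sin(511.890°) = 0.4712.
δ = 23.45 × 0.4712 = 11.050° ≈ +11.05°.

+11.05°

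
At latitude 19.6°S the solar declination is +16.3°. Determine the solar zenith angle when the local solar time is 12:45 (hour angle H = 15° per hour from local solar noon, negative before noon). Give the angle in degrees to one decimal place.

Hour angle H = 15° × (12.75 − 12) = 11.25°.
cos θ_z = sin(-19.6°) sin(16.3°) + cos(-19.6°) cos(16.3°) cos(11.25°) = -0.0942 + 0.8868 = 0.7926.
θ_z = arccos(0.7926) = 37.57°.

37.6°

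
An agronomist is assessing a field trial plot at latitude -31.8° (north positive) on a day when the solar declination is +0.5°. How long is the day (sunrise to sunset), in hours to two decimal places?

11.96 hours

cos H_s = −tan(-31.8°) · tan(0.5°) = 0.0054, so H_s = arccos(0.0054) = 89.69°.
Day length = 2 H_s / 15° h⁻¹ = 179.38° / 15 = 11.959 h.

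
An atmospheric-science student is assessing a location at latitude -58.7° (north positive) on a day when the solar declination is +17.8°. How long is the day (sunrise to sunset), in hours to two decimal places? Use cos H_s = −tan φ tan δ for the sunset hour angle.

7.75 hours

−tan φ tan δ = −(-1.6447)(0.3211) = 0.5281; H_s = arccos(0.5281) = 58.12°.
Day length = 2 H_s / 15° h⁻¹ = 116.24° / 15 = 7.749 h.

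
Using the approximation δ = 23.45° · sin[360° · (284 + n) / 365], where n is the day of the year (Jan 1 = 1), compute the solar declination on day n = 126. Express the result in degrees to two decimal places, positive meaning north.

360 × (284 + 126) / 365 = 404.384°; sin(404.384°) = 0.6995.
δ = 23.45 × 0.6995 = 16.403° ≈ +16.40°.

+16.40°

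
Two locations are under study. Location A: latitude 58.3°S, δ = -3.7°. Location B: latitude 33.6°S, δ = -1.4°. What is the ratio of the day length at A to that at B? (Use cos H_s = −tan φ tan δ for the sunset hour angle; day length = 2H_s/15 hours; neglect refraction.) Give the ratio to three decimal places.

1.056

A: H_s = arccos(−tan -58.3° · tan -3.7°) = 96.01°, so 2H_s/15 = 12.8013 h.
B: H_s = arccos(−tan -33.6° · tan -1.4°) = 90.93°, so 2H_s/15 = 12.1240 h.
Ratio A/B = 12.8013 / 12.1240 = 1.0559.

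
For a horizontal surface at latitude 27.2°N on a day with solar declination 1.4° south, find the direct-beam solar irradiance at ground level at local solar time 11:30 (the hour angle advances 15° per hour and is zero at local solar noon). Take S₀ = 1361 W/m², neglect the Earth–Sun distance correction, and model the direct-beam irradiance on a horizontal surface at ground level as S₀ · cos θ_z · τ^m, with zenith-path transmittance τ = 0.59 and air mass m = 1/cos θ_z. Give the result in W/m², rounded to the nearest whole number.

Hour angle H = 15° × (11.5 − 12) = -7.50°.
cos θ_z = sin φ sin δ + cos φ cos δ cos H = (0.4571)(-0.0244) + (0.8894)(0.9997)(0.9914) = 0.8703.
Air mass m = 1/cos θ_z = 1/0.8703 = 1.149; τ^m = 0.59^1.149 = 0.5454.
Surface direct beam = 1361 × 0.8703 × 0.5454 = 646.01 W/m².

646 W/m²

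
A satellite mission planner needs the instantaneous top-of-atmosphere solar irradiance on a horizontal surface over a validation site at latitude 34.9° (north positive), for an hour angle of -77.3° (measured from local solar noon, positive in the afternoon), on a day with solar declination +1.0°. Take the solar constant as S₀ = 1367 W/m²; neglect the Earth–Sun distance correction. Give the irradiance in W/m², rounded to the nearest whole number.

260 W/m²

cos θ_z = sin φ sin δ + cos φ cos δ cos H = (0.5721)(0.0175) + (0.8202)(0.9998)(0.2198) = 0.1903.
Top-of-atmosphere irradiance = S₀ cos θ_z = 1367 × 0.1903 = 260.14 W/m².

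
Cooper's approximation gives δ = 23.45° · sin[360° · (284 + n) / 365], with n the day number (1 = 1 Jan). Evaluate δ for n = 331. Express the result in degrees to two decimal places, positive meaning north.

360 × (284 + 331) / 365 = 606.575°; sin(606.575°) = -0.9176.
δ = 23.45 × -0.9176 = -21.518° ≈ -21.52°.

-21.52°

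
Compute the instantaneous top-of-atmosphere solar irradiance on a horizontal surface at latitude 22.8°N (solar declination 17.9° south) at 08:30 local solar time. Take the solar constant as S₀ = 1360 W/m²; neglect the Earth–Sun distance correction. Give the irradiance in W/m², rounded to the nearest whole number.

564 W/m²

Hour angle H = 15° × (8.5 − 12) = -52.50°.
With φ = 22.8°, δ = -17.9°, H = -52.50°: sin φ sin δ = -0.1191, cos φ cos δ cos H = 0.5340, so cos θ_z = 0.4149.
Top-of-atmosphere irradiance = S₀ cos θ_z = 1360 × 0.4149 = 564.26 W/m².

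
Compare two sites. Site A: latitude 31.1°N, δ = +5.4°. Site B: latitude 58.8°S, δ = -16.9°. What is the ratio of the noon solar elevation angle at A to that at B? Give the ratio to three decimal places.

A: 90° − |31.1 − (5.4)| = 64.30°.
B: 90° − |-58.8 − (-16.9)| = 48.10°.
Ratio A/B = 64.3000 / 48.1000 = 1.3368.

1.337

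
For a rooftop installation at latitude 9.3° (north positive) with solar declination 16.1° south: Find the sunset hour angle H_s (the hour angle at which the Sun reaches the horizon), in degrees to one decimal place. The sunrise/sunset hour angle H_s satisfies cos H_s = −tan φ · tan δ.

The sunset hour angle satisfies cos H_s = −tan φ tan δ = 0.0473, giving H_s = 87.29°.

87.3°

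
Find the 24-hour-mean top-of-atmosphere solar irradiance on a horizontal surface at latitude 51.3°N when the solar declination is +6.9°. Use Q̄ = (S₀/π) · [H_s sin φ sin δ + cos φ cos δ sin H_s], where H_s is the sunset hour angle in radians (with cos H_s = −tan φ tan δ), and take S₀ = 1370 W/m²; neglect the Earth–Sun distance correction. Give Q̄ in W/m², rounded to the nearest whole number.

The sunset hour angle satisfies cos H_s = −tan φ tan δ = -0.1510, giving H_s = 98.68°. In radians, H_s = 1.7223.
H_s sin φ sin δ = 1.7223 × 0.7804 × 0.1201 = 0.1614.
cos φ cos δ sin H_s = 0.6252 × 0.9928 × 0.9885 = 0.6136.
Q̄ = (1370/π) × (0.1614 + 0.6136) = 436.08 × 0.7750 = 337.96 W/m².

338 W/m²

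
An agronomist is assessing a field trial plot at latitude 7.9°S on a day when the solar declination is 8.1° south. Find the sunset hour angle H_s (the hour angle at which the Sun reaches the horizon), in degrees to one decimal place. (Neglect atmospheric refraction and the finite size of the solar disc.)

91.1°

−tan φ tan δ = −(-0.1388)(-0.1423) = -0.0198; H_s = arccos(-0.0198) = 91.13°.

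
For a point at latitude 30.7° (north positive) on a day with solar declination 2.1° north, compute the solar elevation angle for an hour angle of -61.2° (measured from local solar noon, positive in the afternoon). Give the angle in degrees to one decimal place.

25.6°

cos θ_z = sin(30.7°) sin(2.1°) + cos(30.7°) cos(2.1°) cos(-61.20°) = 0.0187 + 0.4140 = 0.4327.
θ_z = arccos(0.4327) = 64.36°, so the elevation is 90° − 64.36° = 25.64°.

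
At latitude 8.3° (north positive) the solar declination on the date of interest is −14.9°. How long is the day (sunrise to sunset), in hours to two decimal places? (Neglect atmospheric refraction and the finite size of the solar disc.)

11.70 hours

cos H_s = −tan(8.3°) · tan(-14.9°) = 0.0388, so H_s = arccos(0.0388) = 87.78°.
Day length = 2 H_s / 15° h⁻¹ = 175.56° / 15 = 11.704 h.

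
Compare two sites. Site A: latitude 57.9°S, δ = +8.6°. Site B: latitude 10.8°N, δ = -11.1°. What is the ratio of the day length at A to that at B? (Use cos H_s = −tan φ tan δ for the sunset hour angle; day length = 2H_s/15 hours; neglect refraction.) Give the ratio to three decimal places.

A: H_s = arccos(−tan -57.9° · tan 8.6°) = 76.05°, so 2H_s/15 = 10.1400 h.
B: H_s = arccos(−tan 10.8° · tan -11.1°) = 87.86°, so 2H_s/15 = 11.7147 h.
Ratio A/B = 10.1400 / 11.7147 = 0.8656.

0.866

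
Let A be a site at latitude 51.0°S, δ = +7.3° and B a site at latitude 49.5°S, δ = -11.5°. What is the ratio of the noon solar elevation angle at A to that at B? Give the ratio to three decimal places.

A: 90° − |-51.0 − (7.3)| = 31.70°.
B: 90° − |-49.5 − (-11.5)| = 52.00°.
Ratio A/B = 31.7000 / 52.0000 = 0.6096.

0.610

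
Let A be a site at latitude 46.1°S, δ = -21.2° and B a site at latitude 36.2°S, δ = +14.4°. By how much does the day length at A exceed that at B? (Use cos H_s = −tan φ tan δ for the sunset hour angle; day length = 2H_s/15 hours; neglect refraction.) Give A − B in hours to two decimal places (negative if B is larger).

A: H_s = arccos(−tan -46.1° · tan -21.2°) = 113.77°, so 2H_s/15 = 15.1693 h.
B: H_s = arccos(−tan -36.2° · tan 14.4°) = 79.17°, so 2H_s/15 = 10.5560 h.
A − B = 15.1693 − 10.5560 = 4.6133 h.

+4.61 h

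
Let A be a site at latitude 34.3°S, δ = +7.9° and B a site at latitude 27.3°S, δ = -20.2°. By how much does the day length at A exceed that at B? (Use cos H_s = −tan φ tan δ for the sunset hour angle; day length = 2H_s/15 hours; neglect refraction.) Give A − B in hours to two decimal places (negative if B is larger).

A: H_s = arccos(−tan -34.3° · tan 7.9°) = 84.57°, so 2H_s/15 = 11.2760 h.
B: H_s = arccos(−tan -27.3° · tan -20.2°) = 100.95°, so 2H_s/15 = 13.4600 h.
A − B = 11.2760 − 13.4600 = -2.1840 h.

-2.18 h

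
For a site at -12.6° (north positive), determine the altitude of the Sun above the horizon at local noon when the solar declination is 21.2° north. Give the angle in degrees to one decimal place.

56.2°

At local solar noon the hour angle is zero, so the elevation is 90° − |φ − δ| = 90° − |-12.6° − (21.2°)| = 90° − 33.8° = 56.2°.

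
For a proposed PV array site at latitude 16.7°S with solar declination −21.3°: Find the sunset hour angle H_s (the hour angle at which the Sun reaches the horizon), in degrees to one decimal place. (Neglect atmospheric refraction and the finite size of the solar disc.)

96.7°

cos H_s = −tan(-16.7°) · tan(-21.3°) = -0.1170, so H_s = arccos(-0.1170) = 96.72°.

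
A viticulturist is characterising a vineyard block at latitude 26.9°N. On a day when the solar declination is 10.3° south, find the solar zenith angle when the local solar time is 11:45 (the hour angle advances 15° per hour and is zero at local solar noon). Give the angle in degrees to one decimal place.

37.4°

Hour angle H = 15° × (11.75 − 12) = -3.75°.
cos θ_z = sin φ sin δ + cos φ cos δ cos H = (0.4524)(-0.1788) + (0.8918)(0.9839)(0.9979) = 0.7947.
θ_z = arccos(0.7947) = 37.37°.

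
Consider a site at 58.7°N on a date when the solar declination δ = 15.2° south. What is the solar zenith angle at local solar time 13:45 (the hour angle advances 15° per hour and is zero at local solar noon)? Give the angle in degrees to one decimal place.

77.0°

Hour angle H = 15° × (13.75 − 12) = 26.25°.
cos θ_z = sin(58.7°) sin(-15.2°) + cos(58.7°) cos(-15.2°) cos(26.25°) = -0.2240 + 0.4496 = 0.2256.
θ_z = arccos(0.2256) = 76.96°.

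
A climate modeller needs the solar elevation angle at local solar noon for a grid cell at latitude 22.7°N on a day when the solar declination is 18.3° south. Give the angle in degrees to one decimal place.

At local solar noon the hour angle is zero, so the elevation is 90° − |φ − δ| = 90° − |22.7° − (-18.3°)| = 90° − 41.0° = 49.0°.

49.0°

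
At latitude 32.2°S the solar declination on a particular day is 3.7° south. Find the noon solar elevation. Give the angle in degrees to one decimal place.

At local solar noon the hour angle is zero, so the elevation is 90° − |φ − δ| = 90° − |-32.2° − (-3.7°)| = 90° − 28.5° = 61.5°.

61.5°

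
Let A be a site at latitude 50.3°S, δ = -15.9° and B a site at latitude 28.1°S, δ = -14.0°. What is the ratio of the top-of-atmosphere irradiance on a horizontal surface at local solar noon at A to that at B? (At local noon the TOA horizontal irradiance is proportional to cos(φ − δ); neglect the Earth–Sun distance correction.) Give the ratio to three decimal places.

A: cos θ_z = cos(-50.3° − (-15.9°)) = 0.8251.
B: cos θ_z = cos(-28.1° − (-14.0°)) = 0.9699.
Ratio A/B = 0.8251 / 0.9699 = 0.8507.

0.851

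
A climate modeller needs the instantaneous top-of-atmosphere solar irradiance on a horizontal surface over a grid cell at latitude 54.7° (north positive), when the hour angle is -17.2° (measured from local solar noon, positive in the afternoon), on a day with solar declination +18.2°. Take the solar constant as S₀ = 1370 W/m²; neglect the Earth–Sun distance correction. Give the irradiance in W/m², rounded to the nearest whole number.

cos θ_z = sin(54.7°) sin(18.2°) + cos(54.7°) cos(18.2°) cos(-17.20°) = 0.2549 + 0.5244 = 0.7793.
Top-of-atmosphere irradiance = S₀ cos θ_z = 1370 × 0.7793 = 1067.64 W/m².

1068 W/m²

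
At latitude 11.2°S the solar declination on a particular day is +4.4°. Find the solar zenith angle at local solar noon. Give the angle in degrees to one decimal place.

At local solar noon the hour angle is zero, so the zenith angle is |φ − δ| = |-11.2° − (4.4°)| = 15.6°.

15.6°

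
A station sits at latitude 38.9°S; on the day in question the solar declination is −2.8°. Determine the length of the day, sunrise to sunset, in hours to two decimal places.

−tan φ tan δ = −(-0.8069)(-0.0489) = -0.0395; H_s = arccos(-0.0395) = 92.26°.
Day length = 2 H_s / 15° h⁻¹ = 184.52° / 15 = 12.301 h.

12.30 hours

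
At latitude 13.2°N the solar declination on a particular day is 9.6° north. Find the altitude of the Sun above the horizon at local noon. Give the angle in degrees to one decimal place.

86.4°

At local solar noon the hour angle is zero, so the elevation is 90° − |φ − δ| = 90° − |13.2° − (9.6°)| = 90° − 3.6° = 86.4°.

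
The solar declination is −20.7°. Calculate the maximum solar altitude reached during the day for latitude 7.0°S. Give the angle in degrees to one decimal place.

At local solar noon the hour angle is zero, so the elevation is 90° − |φ − δ| = 90° − |-7.0° − (-20.7°)| = 90° − 13.7° = 76.3°.

76.3°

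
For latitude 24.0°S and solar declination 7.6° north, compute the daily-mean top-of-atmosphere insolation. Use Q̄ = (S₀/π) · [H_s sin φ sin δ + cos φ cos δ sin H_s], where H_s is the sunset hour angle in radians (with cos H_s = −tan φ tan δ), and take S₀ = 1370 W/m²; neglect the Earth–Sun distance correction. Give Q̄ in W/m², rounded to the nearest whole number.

359 W/m²

cos H_s = −tan(-24.0°) · tan(7.6°) = 0.0594, so H_s = arccos(0.0594) = 86.59°. In radians, H_s = 1.5113.
H_s sin φ sin δ = 1.5113 × -0.4067 × 0.1323 = -0.0813.
cos φ cos δ sin H_s = 0.9135 × 0.9912 × 0.9982 = 0.9038.
Q̄ = (1370/π) × (-0.0813 + 0.9038) = 436.08 × 0.8225 = 358.68 W/m².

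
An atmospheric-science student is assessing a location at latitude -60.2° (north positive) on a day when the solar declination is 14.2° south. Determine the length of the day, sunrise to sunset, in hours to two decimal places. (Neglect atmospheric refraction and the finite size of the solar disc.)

15.50 hours

The sunset hour angle satisfies cos H_s = −tan φ tan δ = -0.4418, giving H_s = 116.22°.
Day length = 2 H_s / 15° h⁻¹ = 232.44° / 15 = 15.496 h.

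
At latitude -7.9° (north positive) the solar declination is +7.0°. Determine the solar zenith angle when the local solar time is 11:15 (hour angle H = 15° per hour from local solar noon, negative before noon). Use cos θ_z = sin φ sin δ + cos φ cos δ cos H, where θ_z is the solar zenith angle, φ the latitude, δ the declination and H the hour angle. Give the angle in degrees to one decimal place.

18.7°

Hour angle H = 15° × (11.25 − 12) = -11.25°.
With φ = -7.9°, δ = 7.0°, H = -11.25°: sin φ sin δ = -0.0168, cos φ cos δ cos H = 0.9642, so cos θ_z = 0.9474.
θ_z = arccos(0.9474) = 18.67°.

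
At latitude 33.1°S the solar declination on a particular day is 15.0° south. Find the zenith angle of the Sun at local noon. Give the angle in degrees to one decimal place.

18.1°

At local solar noon the hour angle is zero, so the zenith angle is |φ − δ| = |-33.1° − (-15.0°)| = 18.1°.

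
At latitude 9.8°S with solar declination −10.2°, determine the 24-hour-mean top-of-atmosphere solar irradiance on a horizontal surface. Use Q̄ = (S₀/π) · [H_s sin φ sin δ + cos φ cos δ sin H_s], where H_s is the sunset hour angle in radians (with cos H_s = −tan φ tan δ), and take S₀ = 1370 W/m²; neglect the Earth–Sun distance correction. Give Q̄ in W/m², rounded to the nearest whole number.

The sunset hour angle satisfies cos H_s = −tan φ tan δ = -0.0311, giving H_s = 91.78°. In radians, H_s = 1.6019.
H_s sin φ sin δ = 1.6019 × -0.1702 × -0.1771 = 0.0483.
cos φ cos δ sin H_s = 0.9854 × 0.9842 × 0.9995 = 0.9693.
Q̄ = (1370/π) × (0.0483 + 0.9693) = 436.08 × 1.0176 = 443.76 W/m².

444 W/m²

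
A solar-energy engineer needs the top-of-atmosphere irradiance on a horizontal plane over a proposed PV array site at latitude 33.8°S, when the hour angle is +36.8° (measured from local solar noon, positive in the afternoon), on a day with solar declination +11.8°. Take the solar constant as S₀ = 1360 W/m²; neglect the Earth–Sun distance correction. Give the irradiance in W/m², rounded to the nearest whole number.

731 W/m²

cos θ_z = sin φ sin δ + cos φ cos δ cos H = (-0.5563)(0.2045) + (0.8310)(0.9789)(0.8007) = 0.5376.
Top-of-atmosphere irradiance = S₀ cos θ_z = 1360 × 0.5376 = 731.14 W/m².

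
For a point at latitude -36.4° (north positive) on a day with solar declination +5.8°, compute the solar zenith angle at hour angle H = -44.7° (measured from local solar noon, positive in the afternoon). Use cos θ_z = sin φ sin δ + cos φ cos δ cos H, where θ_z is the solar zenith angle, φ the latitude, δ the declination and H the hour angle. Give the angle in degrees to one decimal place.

cos θ_z = sin φ sin δ + cos φ cos δ cos H = (-0.5934)(0.1011) + (0.8049)(0.9949)(0.7108) = 0.5092.
θ_z = arccos(0.5092) = 59.39°.

59.4°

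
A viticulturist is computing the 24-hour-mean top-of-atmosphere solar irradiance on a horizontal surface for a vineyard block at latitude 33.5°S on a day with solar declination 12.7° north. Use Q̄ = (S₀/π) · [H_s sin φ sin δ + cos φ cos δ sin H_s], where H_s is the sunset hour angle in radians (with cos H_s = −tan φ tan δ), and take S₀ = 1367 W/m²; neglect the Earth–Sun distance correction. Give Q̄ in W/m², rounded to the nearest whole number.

The sunset hour angle satisfies cos H_s = −tan φ tan δ = 0.1492, giving H_s = 81.42°. In radians, H_s = 1.4210.
H_s sin φ sin δ = 1.4210 × -0.5519 × 0.2198 = -0.1724.
cos φ cos δ sin H_s = 0.8339 × 0.9755 × 0.9888 = 0.8044.
Q̄ = (1367/π) × (-0.1724 + 0.8044) = 435.13 × 0.6320 = 275.00 W/m².

275 W/m²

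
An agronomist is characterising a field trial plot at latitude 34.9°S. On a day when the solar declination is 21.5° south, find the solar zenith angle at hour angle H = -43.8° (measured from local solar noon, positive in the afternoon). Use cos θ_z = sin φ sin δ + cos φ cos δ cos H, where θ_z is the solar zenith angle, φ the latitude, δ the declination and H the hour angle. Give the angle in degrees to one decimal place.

cos θ_z = sin(-34.9°) sin(-21.5°) + cos(-34.9°) cos(-21.5°) cos(-43.80°) = 0.2097 + 0.5508 = 0.7605.
θ_z = arccos(0.7605) = 40.49°.

40.5°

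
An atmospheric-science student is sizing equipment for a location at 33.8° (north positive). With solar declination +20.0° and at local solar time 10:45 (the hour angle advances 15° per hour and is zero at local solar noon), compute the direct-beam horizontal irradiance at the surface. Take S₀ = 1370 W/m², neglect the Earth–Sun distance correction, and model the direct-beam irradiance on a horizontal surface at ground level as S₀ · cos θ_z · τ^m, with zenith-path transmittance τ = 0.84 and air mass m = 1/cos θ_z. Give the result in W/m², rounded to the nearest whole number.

1056 W/m²

Hour angle H = 15° × (10.75 − 12) = -18.75°.
cos θ_z = sin(33.8°) sin(20.0°) + cos(33.8°) cos(20.0°) cos(-18.75°) = 0.1903 + 0.7394 = 0.9297.
Air mass m = 1/cos θ_z = 1/0.9297 = 1.076; τ^m = 0.84^1.076 = 0.8289.
Surface direct beam = 1370 × 0.9297 × 0.8289 = 1055.76 W/m².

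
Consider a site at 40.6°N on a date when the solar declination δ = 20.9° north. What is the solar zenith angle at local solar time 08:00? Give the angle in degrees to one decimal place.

Hour angle H = 15° × (8 − 12) = -60.00°.
With φ = 40.6°, δ = 20.9°, H = -60.00°: sin φ sin δ = 0.2322, cos φ cos δ cos H = 0.3547, so cos θ_z = 0.5869.
θ_z = arccos(0.5869) = 54.06°.

54.1°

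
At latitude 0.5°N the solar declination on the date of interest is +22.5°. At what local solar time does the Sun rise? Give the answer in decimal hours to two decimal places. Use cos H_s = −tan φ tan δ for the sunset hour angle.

The sunset hour angle satisfies cos H_s = −tan φ tan δ = -0.0036, giving H_s = 90.21°.
Sunrise is at 12 − H_s/15 = 12 − 6.014 = 5.986 h local solar time.

5.99 h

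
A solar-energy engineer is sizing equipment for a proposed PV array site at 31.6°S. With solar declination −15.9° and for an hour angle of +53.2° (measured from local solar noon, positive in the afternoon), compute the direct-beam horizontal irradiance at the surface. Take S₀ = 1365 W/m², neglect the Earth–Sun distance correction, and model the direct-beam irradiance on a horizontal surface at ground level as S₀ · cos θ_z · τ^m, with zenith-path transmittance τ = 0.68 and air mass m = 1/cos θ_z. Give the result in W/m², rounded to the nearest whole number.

cos θ_z = sin φ sin δ + cos φ cos δ cos H = (-0.5240)(-0.2740) + (0.8517)(0.9617)(0.5990) = 0.6342.
Air mass m = 1/cos θ_z = 1/0.6342 = 1.577; τ^m = 0.68^1.577 = 0.5443.
Surface direct beam = 1365 × 0.6342 × 0.5443 = 471.19 W/m².

471 W/m²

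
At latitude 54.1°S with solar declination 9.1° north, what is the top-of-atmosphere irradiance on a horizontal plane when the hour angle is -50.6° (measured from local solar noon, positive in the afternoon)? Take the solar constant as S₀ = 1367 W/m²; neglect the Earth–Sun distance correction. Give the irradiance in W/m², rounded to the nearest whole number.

cos θ_z = sin φ sin δ + cos φ cos δ cos H = (-0.8100)(0.1582) + (0.5864)(0.9874)(0.6347) = 0.2394.
Top-of-atmosphere irradiance = S₀ cos θ_z = 1367 × 0.2394 = 327.26 W/m².

327 W/m²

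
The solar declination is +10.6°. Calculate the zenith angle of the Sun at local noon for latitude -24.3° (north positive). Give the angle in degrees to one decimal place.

At local solar noon the hour angle is zero, so the zenith angle is |φ − δ| = |-24.3° − (10.6°)| = 34.9°.

34.9°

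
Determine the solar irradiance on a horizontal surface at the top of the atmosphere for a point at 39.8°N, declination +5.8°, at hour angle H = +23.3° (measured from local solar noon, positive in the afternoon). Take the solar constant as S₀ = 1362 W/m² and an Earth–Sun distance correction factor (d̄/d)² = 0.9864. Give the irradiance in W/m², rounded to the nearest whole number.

1030 W/m²

cos θ_z = sin(39.8°) sin(5.8°) + cos(39.8°) cos(5.8°) cos(23.30°) = 0.0647 + 0.7020 = 0.7667.
Top-of-atmosphere irradiance = S₀ (d̄/d)² cos θ_z = 1362 × 0.9864 × 0.7667 = 1030.04 W/m².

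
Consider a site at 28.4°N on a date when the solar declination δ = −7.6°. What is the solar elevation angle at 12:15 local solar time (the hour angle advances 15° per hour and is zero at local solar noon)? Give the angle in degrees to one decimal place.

Hour angle H = 15° × (12.25 − 12) = 3.75°.
With φ = 28.4°, δ = -7.6°, H = 3.75°: sin φ sin δ = -0.0629, cos φ cos δ cos H = 0.8701, so cos θ_z = 0.8072.
θ_z = arccos(0.8072) = 36.18°, so the elevation is 90° − 36.18° = 53.82°.

53.8°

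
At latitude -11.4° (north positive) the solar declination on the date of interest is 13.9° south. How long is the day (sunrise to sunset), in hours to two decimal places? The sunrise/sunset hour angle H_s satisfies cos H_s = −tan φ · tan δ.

12.38 hours

cos H_s = −tan(-11.4°) · tan(-13.9°) = -0.0499, so H_s = arccos(-0.0499) = 92.86°.
Day length = 2 H_s / 15° h⁻¹ = 185.72° / 15 = 12.381 h.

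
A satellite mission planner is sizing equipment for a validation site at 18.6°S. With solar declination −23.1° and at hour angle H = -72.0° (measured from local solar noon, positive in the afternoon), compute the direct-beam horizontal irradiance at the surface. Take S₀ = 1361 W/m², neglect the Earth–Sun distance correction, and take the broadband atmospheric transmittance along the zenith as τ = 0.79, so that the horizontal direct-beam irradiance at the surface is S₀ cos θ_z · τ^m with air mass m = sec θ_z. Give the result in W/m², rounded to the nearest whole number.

295 W/m²

cos θ_z = sin φ sin δ + cos φ cos δ cos H = (-0.3190)(-0.3923) + (0.9478)(0.9198)(0.3090) = 0.3945.
Air mass m = 1/cos θ_z = 1/0.3945 = 2.535; τ^m = 0.79^2.535 = 0.5502.
Surface direct beam = 1361 × 0.3945 × 0.5502 = 295.41 W/m².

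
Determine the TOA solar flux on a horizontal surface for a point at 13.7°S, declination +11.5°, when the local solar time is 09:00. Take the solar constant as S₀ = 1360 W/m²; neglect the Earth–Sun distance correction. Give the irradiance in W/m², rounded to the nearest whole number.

851 W/m²

Hour angle H = 15° × (9 − 12) = -45.00°.
cos θ_z = sin φ sin δ + cos φ cos δ cos H = (-0.2368)(0.1994) + (0.9715)(0.9799)(0.7071) = 0.6259.
Top-of-atmosphere irradiance = S₀ cos θ_z = 1360 × 0.6259 = 851.22 W/m².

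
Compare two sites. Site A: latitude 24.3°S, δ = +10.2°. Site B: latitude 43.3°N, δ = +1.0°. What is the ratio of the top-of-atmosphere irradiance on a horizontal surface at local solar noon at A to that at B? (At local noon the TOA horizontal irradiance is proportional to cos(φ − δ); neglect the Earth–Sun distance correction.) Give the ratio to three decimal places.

1.114

A: cos θ_z = cos(-24.3° − (10.2°)) = 0.8241.
B: cos θ_z = cos(43.3° − (1.0°)) = 0.7396.
Ratio A/B = 0.8241 / 0.7396 = 1.1143.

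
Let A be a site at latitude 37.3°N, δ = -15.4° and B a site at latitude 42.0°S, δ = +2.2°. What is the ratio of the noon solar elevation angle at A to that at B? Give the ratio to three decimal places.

0.814

A: 90° − |37.3 − (-15.4)| = 37.30°.
B: 90° − |-42.0 − (2.2)| = 45.80°.
Ratio A/B = 37.3000 / 45.8000 = 0.8144.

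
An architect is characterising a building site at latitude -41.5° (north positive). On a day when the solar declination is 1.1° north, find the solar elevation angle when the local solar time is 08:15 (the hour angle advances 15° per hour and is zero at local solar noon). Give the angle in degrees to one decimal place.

23.8°

Hour angle H = 15° × (8.25 − 12) = -56.25°.
cos θ_z = sin(-41.5°) sin(1.1°) + cos(-41.5°) cos(1.1°) cos(-56.25°) = -0.0127 + 0.4160 = 0.4033.
θ_z = arccos(0.4033) = 66.22°, so the elevation is 90° − 66.22° = 23.78°.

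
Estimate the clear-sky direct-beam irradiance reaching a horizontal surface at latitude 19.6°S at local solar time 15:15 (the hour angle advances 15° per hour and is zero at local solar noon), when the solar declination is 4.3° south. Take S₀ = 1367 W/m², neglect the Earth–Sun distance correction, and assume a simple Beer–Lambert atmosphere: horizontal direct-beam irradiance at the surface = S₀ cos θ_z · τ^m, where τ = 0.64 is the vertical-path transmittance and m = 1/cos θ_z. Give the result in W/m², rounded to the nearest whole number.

Hour angle H = 15° × (15.25 − 12) = 48.75°.
cos θ_z = sin(-19.6°) sin(-4.3°) + cos(-19.6°) cos(-4.3°) cos(48.75°) = 0.0252 + 0.6194 = 0.6446.
Air mass m = 1/cos θ_z = 1/0.6446 = 1.551; τ^m = 0.64^1.551 = 0.5005.
Surface direct beam = 1367 × 0.6446 × 0.5005 = 441.02 W/m².

441 W/m²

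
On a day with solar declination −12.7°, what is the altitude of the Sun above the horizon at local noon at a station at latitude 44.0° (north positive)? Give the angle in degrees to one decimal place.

33.3°

At local solar noon the hour angle is zero, so the elevation is 90° − |φ − δ| = 90° − |44.0° − (-12.7°)| = 90° − 56.7° = 33.3°.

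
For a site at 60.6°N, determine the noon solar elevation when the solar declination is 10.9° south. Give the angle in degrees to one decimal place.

At local solar noon the hour angle is zero, so the elevation is 90° − |φ − δ| = 90° − |60.6° − (-10.9°)| = 90° − 71.5° = 18.5°.

18.5°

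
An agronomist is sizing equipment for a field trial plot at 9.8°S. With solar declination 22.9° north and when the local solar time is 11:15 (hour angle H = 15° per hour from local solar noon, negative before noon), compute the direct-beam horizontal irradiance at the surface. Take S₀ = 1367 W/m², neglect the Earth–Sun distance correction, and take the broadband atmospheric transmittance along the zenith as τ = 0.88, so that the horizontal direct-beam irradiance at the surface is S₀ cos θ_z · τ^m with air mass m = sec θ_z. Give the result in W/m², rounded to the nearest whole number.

Hour angle H = 15° × (11.25 − 12) = -11.25°.
cos θ_z = sin(-9.8°) sin(22.9°) + cos(-9.8°) cos(22.9°) cos(-11.25°) = -0.0662 + 0.8903 = 0.8241.
Air mass m = 1/cos θ_z = 1/0.8241 = 1.213; τ^m = 0.88^1.213 = 0.8564.
Surface direct beam = 1367 × 0.8241 × 0.8564 = 964.77 W/m².

965 W/m²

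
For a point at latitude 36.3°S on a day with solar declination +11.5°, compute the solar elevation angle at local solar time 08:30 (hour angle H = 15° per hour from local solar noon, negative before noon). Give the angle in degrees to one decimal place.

Hour angle H = 15° × (8.5 − 12) = -52.50°.
cos θ_z = sin(-36.3°) sin(11.5°) + cos(-36.3°) cos(11.5°) cos(-52.50°) = -0.1180 + 0.4808 = 0.3628.
θ_z = arccos(0.3628) = 68.73°, so the elevation is 90° − 68.73° = 21.27°.

21.3°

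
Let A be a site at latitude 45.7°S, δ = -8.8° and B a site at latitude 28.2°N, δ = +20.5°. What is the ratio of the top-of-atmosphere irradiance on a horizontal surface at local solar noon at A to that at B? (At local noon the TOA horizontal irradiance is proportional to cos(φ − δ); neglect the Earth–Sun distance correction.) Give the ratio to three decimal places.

0.807

A: cos θ_z = cos(-45.7° − (-8.8°)) = 0.7997.
B: cos θ_z = cos(28.2° − (20.5°)) = 0.9910.
Ratio A/B = 0.7997 / 0.9910 = 0.8070.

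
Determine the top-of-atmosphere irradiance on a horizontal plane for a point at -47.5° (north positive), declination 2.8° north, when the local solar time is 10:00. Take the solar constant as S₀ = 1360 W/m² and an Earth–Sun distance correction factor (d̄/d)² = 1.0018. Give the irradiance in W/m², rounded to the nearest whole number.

747 W/m²

Hour angle H = 15° × (10 − 12) = -30.00°.
cos θ_z = sin φ sin δ + cos φ cos δ cos H = (-0.7373)(0.0488) + (0.6756)(0.9988)(0.8660) = 0.5484.
Top-of-atmosphere irradiance = S₀ (d̄/d)² cos θ_z = 1360 × 1.0018 × 0.5484 = 747.17 W/m².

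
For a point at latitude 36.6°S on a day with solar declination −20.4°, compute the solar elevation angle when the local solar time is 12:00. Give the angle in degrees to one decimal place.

Hour angle H = 15° × (12 − 12) = 0.00°.
cos θ_z = sin φ sin δ + cos φ cos δ cos H = (-0.5962)(-0.3486) + (0.8028)(0.9373)(1.0000) = 0.9603.
θ_z = arccos(0.9603) = 16.20°, so the elevation is 90° − 16.20° = 73.80°.

73.8°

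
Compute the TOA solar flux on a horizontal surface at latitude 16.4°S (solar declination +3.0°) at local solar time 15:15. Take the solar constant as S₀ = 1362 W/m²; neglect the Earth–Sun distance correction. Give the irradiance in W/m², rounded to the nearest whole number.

840 W/m²

Hour angle H = 15° × (15.25 − 12) = 48.75°.
cos θ_z = sin φ sin δ + cos φ cos δ cos H = (-0.2823)(0.0523) + (0.9593)(0.9986)(0.6593) = 0.6168.
Top-of-atmosphere irradiance = S₀ cos θ_z = 1362 × 0.6168 = 840.08 W/m².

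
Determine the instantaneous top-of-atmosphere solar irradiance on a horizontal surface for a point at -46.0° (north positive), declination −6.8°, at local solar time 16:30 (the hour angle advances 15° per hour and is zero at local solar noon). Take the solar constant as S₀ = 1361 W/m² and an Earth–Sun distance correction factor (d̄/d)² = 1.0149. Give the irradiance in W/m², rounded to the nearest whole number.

Hour angle H = 15° × (16.5 − 12) = 67.50°.
With φ = -46.0°, δ = -6.8°, H = 67.50°: sin φ sin δ = 0.0852, cos φ cos δ cos H = 0.2640, so cos θ_z = 0.3492.
Top-of-atmosphere irradiance = S₀ (d̄/d)² cos θ_z = 1361 × 1.0149 × 0.3492 = 482.34 W/m².

482 W/m²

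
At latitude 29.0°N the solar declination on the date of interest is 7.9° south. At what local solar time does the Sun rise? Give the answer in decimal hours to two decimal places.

−tan φ tan δ = −(0.5543)(-0.1388) = 0.0769; H_s = arccos(0.0769) = 85.59°.
Sunrise is at 12 − H_s/15 = 12 − 5.706 = 6.294 h local solar time.

6.29 h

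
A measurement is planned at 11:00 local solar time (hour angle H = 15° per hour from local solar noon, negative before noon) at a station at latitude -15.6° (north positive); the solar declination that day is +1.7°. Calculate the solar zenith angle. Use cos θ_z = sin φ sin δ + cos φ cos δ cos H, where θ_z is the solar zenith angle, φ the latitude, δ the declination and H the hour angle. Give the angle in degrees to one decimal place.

22.8°

Hour angle H = 15° × (11 − 12) = -15.00°.
With φ = -15.6°, δ = 1.7°, H = -15.00°: sin φ sin δ = -0.0080, cos φ cos δ cos H = 0.9299, so cos θ_z = 0.9219.
θ_z = arccos(0.9219) = 22.79°.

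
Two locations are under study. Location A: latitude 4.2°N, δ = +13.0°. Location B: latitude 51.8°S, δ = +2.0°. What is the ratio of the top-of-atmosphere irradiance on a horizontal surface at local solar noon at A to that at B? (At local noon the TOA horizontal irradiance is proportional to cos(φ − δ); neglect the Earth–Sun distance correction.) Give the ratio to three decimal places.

A: cos θ_z = cos(4.2° − (13.0°)) = 0.9882.
B: cos θ_z = cos(-51.8° − (2.0°)) = 0.5906.
Ratio A/B = 0.9882 / 0.5906 = 1.6732.

1.673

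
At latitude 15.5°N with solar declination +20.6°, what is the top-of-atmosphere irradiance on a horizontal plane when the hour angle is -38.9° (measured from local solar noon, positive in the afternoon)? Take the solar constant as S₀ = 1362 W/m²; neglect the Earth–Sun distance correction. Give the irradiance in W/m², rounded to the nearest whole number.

1084 W/m²

cos θ_z = sin(15.5°) sin(20.6°) + cos(15.5°) cos(20.6°) cos(-38.90°) = 0.0940 + 0.7020 = 0.7960.
Top-of-atmosphere irradiance = S₀ cos θ_z = 1362 × 0.7960 = 1084.15 W/m².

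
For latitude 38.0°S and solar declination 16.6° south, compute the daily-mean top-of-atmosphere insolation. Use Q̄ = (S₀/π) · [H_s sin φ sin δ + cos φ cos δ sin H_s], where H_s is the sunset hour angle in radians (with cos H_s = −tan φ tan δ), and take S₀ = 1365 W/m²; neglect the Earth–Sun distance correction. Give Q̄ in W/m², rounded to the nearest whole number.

457 W/m²

−tan φ tan δ = −(-0.7813)(-0.2981) = -0.2329; H_s = arccos(-0.2329) = 103.47°. In radians, H_s = 1.8059.
H_s sin φ sin δ = 1.8059 × -0.6157 × -0.2857 = 0.3177.
cos φ cos δ sin H_s = 0.7880 × 0.9583 × 0.9725 = 0.7344.
Q̄ = (1365/π) × (0.3177 + 0.7344) = 434.49 × 1.0521 = 457.13 W/m².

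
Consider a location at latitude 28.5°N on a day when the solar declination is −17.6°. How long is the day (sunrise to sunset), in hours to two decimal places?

10.68 hours

−tan φ tan δ = −(0.5430)(-0.3172) = 0.1722; H_s = arccos(0.1722) = 80.08°.
Day length = 2 H_s / 15° h⁻¹ = 160.16° / 15 = 10.677 h.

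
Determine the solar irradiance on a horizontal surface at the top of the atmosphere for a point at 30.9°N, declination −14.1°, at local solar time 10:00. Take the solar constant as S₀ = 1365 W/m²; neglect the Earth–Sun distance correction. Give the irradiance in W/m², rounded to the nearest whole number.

Hour angle H = 15° × (10 − 12) = -30.00°.
cos θ_z = sin φ sin δ + cos φ cos δ cos H = (0.5135)(-0.2436) + (0.8581)(0.9699)(0.8660) = 0.5957.
Top-of-atmosphere irradiance = S₀ cos θ_z = 1365 × 0.5957 = 813.13 W/m².

813 W/m²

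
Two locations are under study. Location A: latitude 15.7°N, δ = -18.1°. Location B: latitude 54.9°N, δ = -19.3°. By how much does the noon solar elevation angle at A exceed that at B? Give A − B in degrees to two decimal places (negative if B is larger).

A: 90° − |15.7 − (-18.1)| = 56.20°.
B: 90° − |54.9 − (-19.3)| = 15.80°.
A − B = 56.20 − 15.80 = 40.40°.

+40.40°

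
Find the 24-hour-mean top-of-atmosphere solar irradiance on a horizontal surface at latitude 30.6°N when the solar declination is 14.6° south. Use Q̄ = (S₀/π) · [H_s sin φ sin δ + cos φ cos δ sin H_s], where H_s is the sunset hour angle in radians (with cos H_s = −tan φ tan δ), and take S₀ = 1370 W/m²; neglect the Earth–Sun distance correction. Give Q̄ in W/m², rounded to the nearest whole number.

The sunset hour angle satisfies cos H_s = −tan φ tan δ = 0.1540, giving H_s = 81.14°. In radians, H_s = 1.4162.
H_s sin φ sin δ = 1.4162 × 0.5090 × -0.2521 = -0.1817.
cos φ cos δ sin H_s = 0.8607 × 0.9677 × 0.9881 = 0.8230.
Q̄ = (1370/π) × (-0.1817 + 0.8230) = 436.08 × 0.6413 = 279.66 W/m².

280 W/m²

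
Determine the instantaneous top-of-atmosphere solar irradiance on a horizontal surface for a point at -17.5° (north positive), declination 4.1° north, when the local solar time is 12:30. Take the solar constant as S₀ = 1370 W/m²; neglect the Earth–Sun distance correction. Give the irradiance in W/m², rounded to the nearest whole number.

Hour angle H = 15° × (12.5 − 12) = 7.50°.
cos θ_z = sin(-17.5°) sin(4.1°) + cos(-17.5°) cos(4.1°) cos(7.50°) = -0.0215 + 0.9431 = 0.9216.
Top-of-atmosphere irradiance = S₀ cos θ_z = 1370 × 0.9216 = 1262.59 W/m².

1263 W/m²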